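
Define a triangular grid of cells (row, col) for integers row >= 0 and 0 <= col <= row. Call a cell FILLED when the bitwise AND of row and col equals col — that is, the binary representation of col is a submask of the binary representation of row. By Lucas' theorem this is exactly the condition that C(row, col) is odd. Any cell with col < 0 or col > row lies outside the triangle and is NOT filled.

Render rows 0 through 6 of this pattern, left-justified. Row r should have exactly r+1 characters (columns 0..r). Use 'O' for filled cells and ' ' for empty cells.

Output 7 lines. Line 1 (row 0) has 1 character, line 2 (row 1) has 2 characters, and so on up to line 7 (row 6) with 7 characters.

r0=0: O
r1=1: OO
r2=10: O O
r3=11: OOOO
r4=100: O   O
r5=101: OO  OO
r6=110: O O O O

Answer: O
OO
O O
OOOO
O   O
OO  OO
O O O O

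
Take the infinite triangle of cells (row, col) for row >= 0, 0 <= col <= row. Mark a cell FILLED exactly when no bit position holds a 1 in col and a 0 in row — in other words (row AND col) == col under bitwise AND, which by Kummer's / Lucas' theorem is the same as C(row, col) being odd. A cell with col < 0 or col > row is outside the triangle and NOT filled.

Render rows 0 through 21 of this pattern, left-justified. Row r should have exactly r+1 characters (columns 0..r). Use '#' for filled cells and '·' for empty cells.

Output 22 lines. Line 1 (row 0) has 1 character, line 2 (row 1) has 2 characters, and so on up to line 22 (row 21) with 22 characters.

Answer: #
##
#·#
####
#···#
##··##
#·#·#·#
########
#·······#
##······##
#·#·····#·#
####····####
#···#···#···#
##··##··##··##
#·#·#·#·#·#·#·#
################
#···············#
##··············##
#·#·············#·#
####············####
#···#···········#···#
##··##··········##··##

Derivation:
r0=0: #
r1=1: ##
r2=10: #·#
r3=11: ####
r4=100: #···#
r5=101: ##··##
r6=110: #·#·#·#
r7=111: ########
r8=1000: #·······#
r9=1001: ##······##
r10=1010: #·#·····#·#
r11=1011: ####····####
r12=1100: #···#···#···#
r13=1101: ##··##··##··##
r14=1110: #·#·#·#·#·#·#·#
r15=1111: ################
r16=10000: #···············#
r17=10001: ##··············##
r18=10010: #·#·············#·#
r19=10011: ####············####
r20=10100: #···#···········#···#
r21=10101: ##··##··········##··##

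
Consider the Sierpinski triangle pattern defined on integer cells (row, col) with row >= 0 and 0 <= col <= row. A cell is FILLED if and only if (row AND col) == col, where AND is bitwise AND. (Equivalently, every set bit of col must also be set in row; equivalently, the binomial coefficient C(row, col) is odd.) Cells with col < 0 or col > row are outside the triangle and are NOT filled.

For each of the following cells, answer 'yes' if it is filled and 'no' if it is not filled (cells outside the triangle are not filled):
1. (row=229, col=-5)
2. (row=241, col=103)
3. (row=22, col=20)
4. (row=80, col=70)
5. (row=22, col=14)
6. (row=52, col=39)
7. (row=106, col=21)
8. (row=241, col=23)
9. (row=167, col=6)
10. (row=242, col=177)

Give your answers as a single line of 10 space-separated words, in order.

(229,-5): col outside [0, 229] -> not filled
(241,103): row=0b11110001, col=0b1100111, row AND col = 0b1100001 = 97; 97 != 103 -> empty
(22,20): row=0b10110, col=0b10100, row AND col = 0b10100 = 20; 20 == 20 -> filled
(80,70): row=0b1010000, col=0b1000110, row AND col = 0b1000000 = 64; 64 != 70 -> empty
(22,14): row=0b10110, col=0b1110, row AND col = 0b110 = 6; 6 != 14 -> empty
(52,39): row=0b110100, col=0b100111, row AND col = 0b100100 = 36; 36 != 39 -> empty
(106,21): row=0b1101010, col=0b10101, row AND col = 0b0 = 0; 0 != 21 -> empty
(241,23): row=0b11110001, col=0b10111, row AND col = 0b10001 = 17; 17 != 23 -> empty
(167,6): row=0b10100111, col=0b110, row AND col = 0b110 = 6; 6 == 6 -> filled
(242,177): row=0b11110010, col=0b10110001, row AND col = 0b10110000 = 176; 176 != 177 -> empty

Answer: no no yes no no no no no yes no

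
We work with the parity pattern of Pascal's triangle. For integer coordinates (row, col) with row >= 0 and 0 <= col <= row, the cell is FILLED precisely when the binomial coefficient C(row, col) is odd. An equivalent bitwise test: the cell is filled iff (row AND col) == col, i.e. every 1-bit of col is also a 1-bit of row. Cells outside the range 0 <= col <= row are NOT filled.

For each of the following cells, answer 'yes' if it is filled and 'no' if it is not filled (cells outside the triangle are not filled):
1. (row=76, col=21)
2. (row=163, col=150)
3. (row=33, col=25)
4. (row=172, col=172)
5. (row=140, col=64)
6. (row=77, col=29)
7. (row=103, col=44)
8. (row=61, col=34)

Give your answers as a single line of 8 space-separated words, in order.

Answer: no no no yes no no no no

Derivation:
(76,21): row=0b1001100, col=0b10101, row AND col = 0b100 = 4; 4 != 21 -> empty
(163,150): row=0b10100011, col=0b10010110, row AND col = 0b10000010 = 130; 130 != 150 -> empty
(33,25): row=0b100001, col=0b11001, row AND col = 0b1 = 1; 1 != 25 -> empty
(172,172): row=0b10101100, col=0b10101100, row AND col = 0b10101100 = 172; 172 == 172 -> filled
(140,64): row=0b10001100, col=0b1000000, row AND col = 0b0 = 0; 0 != 64 -> empty
(77,29): row=0b1001101, col=0b11101, row AND col = 0b1101 = 13; 13 != 29 -> empty
(103,44): row=0b1100111, col=0b101100, row AND col = 0b100100 = 36; 36 != 44 -> empty
(61,34): row=0b111101, col=0b100010, row AND col = 0b100000 = 32; 32 != 34 -> empty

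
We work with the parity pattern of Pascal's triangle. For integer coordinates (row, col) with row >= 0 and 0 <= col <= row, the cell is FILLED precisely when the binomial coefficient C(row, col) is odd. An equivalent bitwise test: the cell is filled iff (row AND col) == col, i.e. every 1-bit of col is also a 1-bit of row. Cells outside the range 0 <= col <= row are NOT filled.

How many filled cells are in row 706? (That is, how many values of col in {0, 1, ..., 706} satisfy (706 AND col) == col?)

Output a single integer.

706 in binary = 1011000010
popcount(706) = number of 1-bits in 1011000010 = 4
A col c satisfies (706 AND c) == c iff every set bit of c is also set in 706; each of the 4 set bits of 706 can independently be on or off in c.
count = 2^4 = 16

Answer: 16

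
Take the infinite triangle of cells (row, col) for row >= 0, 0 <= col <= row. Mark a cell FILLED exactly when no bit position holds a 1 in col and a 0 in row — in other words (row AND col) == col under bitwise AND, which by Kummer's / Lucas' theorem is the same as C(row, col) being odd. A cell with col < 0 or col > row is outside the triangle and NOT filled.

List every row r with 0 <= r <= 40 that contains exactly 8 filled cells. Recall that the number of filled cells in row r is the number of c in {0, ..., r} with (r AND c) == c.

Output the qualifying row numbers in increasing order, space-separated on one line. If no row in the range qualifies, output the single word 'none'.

Row r has 2^popcount(r) filled cells, so we need popcount(r) = log2(8) = 3.
Scan r = 0..40 and keep those with exactly 3 one-bits:
r=0=0 popcount=0 -> skip
r=1=1 popcount=1 -> skip
r=2=10 popcount=1 -> skip
r=3=11 popcount=2 -> skip
r=4=100 popcount=1 -> skip
r=5=101 popcount=2 -> skip
r=6=110 popcount=2 -> skip
r=7=111 popcount=3 -> KEEP
r=8=1000 popcount=1 -> skip
r=9=1001 popcount=2 -> skip
r=10=1010 popcount=2 -> skip
r=11=1011 popcount=3 -> KEEP
r=12=1100 popcount=2 -> skip
r=13=1101 popcount=3 -> KEEP
r=14=1110 popcount=3 -> KEEP
r=15=1111 popcount=4 -> skip
r=16=10000 popcount=1 -> skip
r=17=10001 popcount=2 -> skip
r=18=10010 popcount=2 -> skip
r=19=10011 popcount=3 -> KEEP
r=20=10100 popcount=2 -> skip
r=21=10101 popcount=3 -> KEEP
r=22=10110 popcount=3 -> KEEP
r=23=10111 popcount=4 -> skip
r=24=11000 popcount=2 -> skip
r=25=11001 popcount=3 -> KEEP
r=26=11010 popcount=3 -> KEEP
r=27=11011 popcount=4 -> skip
r=28=11100 popcount=3 -> KEEP
r=29=11101 popcount=4 -> skip
r=30=11110 popcount=4 -> skip
r=31=11111 popcount=5 -> skip
r=32=100000 popcount=1 -> skip
r=33=100001 popcount=2 -> skip
r=34=100010 popcount=2 -> skip
r=35=100011 popcount=3 -> KEEP
r=36=100100 popcount=2 -> skip
r=37=100101 popcount=3 -> KEEP
r=38=100110 popcount=3 -> KEEP
r=39=100111 popcount=4 -> skip
r=40=101000 popcount=2 -> skip
Kept rows: 7 11 13 14 19 21 22 25 26 28 35 37 38

Answer: 7 11 13 14 19 21 22 25 26 28 35 37 38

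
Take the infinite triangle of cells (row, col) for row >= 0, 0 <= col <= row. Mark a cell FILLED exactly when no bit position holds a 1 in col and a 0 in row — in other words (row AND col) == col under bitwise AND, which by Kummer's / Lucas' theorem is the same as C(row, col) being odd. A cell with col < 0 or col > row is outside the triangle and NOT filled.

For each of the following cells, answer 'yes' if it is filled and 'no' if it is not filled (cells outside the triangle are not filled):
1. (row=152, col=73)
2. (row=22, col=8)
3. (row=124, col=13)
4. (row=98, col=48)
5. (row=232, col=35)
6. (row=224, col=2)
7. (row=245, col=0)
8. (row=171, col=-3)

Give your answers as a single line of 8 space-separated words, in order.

Answer: no no no no no no yes no

Derivation:
(152,73): row=0b10011000, col=0b1001001, row AND col = 0b1000 = 8; 8 != 73 -> empty
(22,8): row=0b10110, col=0b1000, row AND col = 0b0 = 0; 0 != 8 -> empty
(124,13): row=0b1111100, col=0b1101, row AND col = 0b1100 = 12; 12 != 13 -> empty
(98,48): row=0b1100010, col=0b110000, row AND col = 0b100000 = 32; 32 != 48 -> empty
(232,35): row=0b11101000, col=0b100011, row AND col = 0b100000 = 32; 32 != 35 -> empty
(224,2): row=0b11100000, col=0b10, row AND col = 0b0 = 0; 0 != 2 -> empty
(245,0): row=0b11110101, col=0b0, row AND col = 0b0 = 0; 0 == 0 -> filled
(171,-3): col outside [0, 171] -> not filled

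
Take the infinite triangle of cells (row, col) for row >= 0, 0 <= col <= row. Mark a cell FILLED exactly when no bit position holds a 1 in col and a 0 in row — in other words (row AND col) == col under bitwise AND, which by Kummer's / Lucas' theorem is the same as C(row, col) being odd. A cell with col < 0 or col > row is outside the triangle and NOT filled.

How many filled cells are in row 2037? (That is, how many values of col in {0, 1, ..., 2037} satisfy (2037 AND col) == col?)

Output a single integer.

Answer: 512

Derivation:
2037 in binary = 11111110101
popcount(2037) = number of 1-bits in 11111110101 = 9
A col c satisfies (2037 AND c) == c iff every set bit of c is also set in 2037; each of the 9 set bits of 2037 can independently be on or off in c.
count = 2^9 = 512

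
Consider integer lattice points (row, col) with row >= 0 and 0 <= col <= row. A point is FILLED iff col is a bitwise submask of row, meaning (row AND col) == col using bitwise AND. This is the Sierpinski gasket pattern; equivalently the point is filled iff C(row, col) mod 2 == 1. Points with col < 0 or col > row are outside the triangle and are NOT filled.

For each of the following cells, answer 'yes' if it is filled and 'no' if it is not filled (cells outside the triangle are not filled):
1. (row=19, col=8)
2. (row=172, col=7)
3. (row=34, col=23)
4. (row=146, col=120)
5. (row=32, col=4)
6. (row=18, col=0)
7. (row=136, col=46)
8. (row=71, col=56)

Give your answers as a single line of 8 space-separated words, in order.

Answer: no no no no no yes no no

Derivation:
(19,8): row=0b10011, col=0b1000, row AND col = 0b0 = 0; 0 != 8 -> empty
(172,7): row=0b10101100, col=0b111, row AND col = 0b100 = 4; 4 != 7 -> empty
(34,23): row=0b100010, col=0b10111, row AND col = 0b10 = 2; 2 != 23 -> empty
(146,120): row=0b10010010, col=0b1111000, row AND col = 0b10000 = 16; 16 != 120 -> empty
(32,4): row=0b100000, col=0b100, row AND col = 0b0 = 0; 0 != 4 -> empty
(18,0): row=0b10010, col=0b0, row AND col = 0b0 = 0; 0 == 0 -> filled
(136,46): row=0b10001000, col=0b101110, row AND col = 0b1000 = 8; 8 != 46 -> empty
(71,56): row=0b1000111, col=0b111000, row AND col = 0b0 = 0; 0 != 56 -> empty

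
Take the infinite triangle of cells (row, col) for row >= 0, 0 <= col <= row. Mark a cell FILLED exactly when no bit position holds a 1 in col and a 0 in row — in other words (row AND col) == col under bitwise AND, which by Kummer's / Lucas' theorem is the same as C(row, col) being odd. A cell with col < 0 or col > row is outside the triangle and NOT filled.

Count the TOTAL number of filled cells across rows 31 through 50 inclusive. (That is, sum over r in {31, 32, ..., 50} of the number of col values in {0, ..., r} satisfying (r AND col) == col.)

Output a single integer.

r31=11111 pc5: +32 =32
r32=100000 pc1: +2 =34
r33=100001 pc2: +4 =38
r34=100010 pc2: +4 =42
r35=100011 pc3: +8 =50
r36=100100 pc2: +4 =54
r37=100101 pc3: +8 =62
r38=100110 pc3: +8 =70
r39=100111 pc4: +16 =86
r40=101000 pc2: +4 =90
r41=101001 pc3: +8 =98
r42=101010 pc3: +8 =106
r43=101011 pc4: +16 =122
r44=101100 pc3: +8 =130
r45=101101 pc4: +16 =146
r46=101110 pc4: +16 =162
r47=101111 pc5: +32 =194
r48=110000 pc2: +4 =198
r49=110001 pc3: +8 =206
r50=110010 pc3: +8 =214

Answer: 214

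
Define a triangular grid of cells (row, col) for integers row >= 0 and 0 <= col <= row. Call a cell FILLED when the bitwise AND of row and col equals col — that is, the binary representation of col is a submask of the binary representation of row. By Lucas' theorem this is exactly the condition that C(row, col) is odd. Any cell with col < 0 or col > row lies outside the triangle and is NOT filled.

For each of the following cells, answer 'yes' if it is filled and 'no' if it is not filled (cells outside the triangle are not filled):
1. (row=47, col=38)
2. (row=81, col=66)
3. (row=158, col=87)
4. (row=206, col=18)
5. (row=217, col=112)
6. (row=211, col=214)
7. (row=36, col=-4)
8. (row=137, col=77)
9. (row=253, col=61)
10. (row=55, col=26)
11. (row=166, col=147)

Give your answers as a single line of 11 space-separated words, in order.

Answer: yes no no no no no no no yes no no

Derivation:
(47,38): row=0b101111, col=0b100110, row AND col = 0b100110 = 38; 38 == 38 -> filled
(81,66): row=0b1010001, col=0b1000010, row AND col = 0b1000000 = 64; 64 != 66 -> empty
(158,87): row=0b10011110, col=0b1010111, row AND col = 0b10110 = 22; 22 != 87 -> empty
(206,18): row=0b11001110, col=0b10010, row AND col = 0b10 = 2; 2 != 18 -> empty
(217,112): row=0b11011001, col=0b1110000, row AND col = 0b1010000 = 80; 80 != 112 -> empty
(211,214): col outside [0, 211] -> not filled
(36,-4): col outside [0, 36] -> not filled
(137,77): row=0b10001001, col=0b1001101, row AND col = 0b1001 = 9; 9 != 77 -> empty
(253,61): row=0b11111101, col=0b111101, row AND col = 0b111101 = 61; 61 == 61 -> filled
(55,26): row=0b110111, col=0b11010, row AND col = 0b10010 = 18; 18 != 26 -> empty
(166,147): row=0b10100110, col=0b10010011, row AND col = 0b10000010 = 130; 130 != 147 -> empty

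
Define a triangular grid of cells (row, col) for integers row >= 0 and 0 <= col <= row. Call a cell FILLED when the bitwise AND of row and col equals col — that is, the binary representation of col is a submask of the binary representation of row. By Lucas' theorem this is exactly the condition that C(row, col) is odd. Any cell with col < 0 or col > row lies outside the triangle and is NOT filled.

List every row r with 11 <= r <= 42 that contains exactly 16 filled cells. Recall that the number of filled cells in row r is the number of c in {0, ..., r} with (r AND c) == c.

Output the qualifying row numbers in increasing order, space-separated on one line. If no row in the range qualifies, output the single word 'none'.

Row r has 2^popcount(r) filled cells, so we need popcount(r) = log2(16) = 4.
Scan r = 11..42 and keep those with exactly 4 one-bits:
r=11=1011 popcount=3 -> skip
r=12=1100 popcount=2 -> skip
r=13=1101 popcount=3 -> skip
r=14=1110 popcount=3 -> skip
r=15=1111 popcount=4 -> KEEP
r=16=10000 popcount=1 -> skip
r=17=10001 popcount=2 -> skip
r=18=10010 popcount=2 -> skip
r=19=10011 popcount=3 -> skip
r=20=10100 popcount=2 -> skip
r=21=10101 popcount=3 -> skip
r=22=10110 popcount=3 -> skip
r=23=10111 popcount=4 -> KEEP
r=24=11000 popcount=2 -> skip
r=25=11001 popcount=3 -> skip
r=26=11010 popcount=3 -> skip
r=27=11011 popcount=4 -> KEEP
r=28=11100 popcount=3 -> skip
r=29=11101 popcount=4 -> KEEP
r=30=11110 popcount=4 -> KEEP
r=31=11111 popcount=5 -> skip
r=32=100000 popcount=1 -> skip
r=33=100001 popcount=2 -> skip
r=34=100010 popcount=2 -> skip
r=35=100011 popcount=3 -> skip
r=36=100100 popcount=2 -> skip
r=37=100101 popcount=3 -> skip
r=38=100110 popcount=3 -> skip
r=39=100111 popcount=4 -> KEEP
r=40=101000 popcount=2 -> skip
r=41=101001 popcount=3 -> skip
r=42=101010 popcount=3 -> skip
Kept rows: 15 23 27 29 30 39

Answer: 15 23 27 29 30 39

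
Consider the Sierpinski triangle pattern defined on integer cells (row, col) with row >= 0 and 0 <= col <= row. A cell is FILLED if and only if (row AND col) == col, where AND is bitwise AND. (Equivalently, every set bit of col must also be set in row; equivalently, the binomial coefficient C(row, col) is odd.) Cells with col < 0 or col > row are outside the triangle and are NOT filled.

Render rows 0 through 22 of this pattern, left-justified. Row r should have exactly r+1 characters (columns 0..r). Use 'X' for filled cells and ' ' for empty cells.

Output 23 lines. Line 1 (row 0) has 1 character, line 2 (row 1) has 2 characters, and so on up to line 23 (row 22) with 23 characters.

r0=0: X
r1=1: XX
r2=10: X X
r3=11: XXXX
r4=100: X   X
r5=101: XX  XX
r6=110: X X X X
r7=111: XXXXXXXX
r8=1000: X       X
r9=1001: XX      XX
r10=1010: X X     X X
r11=1011: XXXX    XXXX
r12=1100: X   X   X   X
r13=1101: XX  XX  XX  XX
r14=1110: X X X X X X X X
r15=1111: XXXXXXXXXXXXXXXX
r16=10000: X               X
r17=10001: XX              XX
r18=10010: X X             X X
r19=10011: XXXX            XXXX
r20=10100: X   X           X   X
r21=10101: XX  XX          XX  XX
r22=10110: X X X X         X X X X

Answer: X
XX
X X
XXXX
X   X
XX  XX
X X X X
XXXXXXXX
X       X
XX      XX
X X     X X
XXXX    XXXX
X   X   X   X
XX  XX  XX  XX
X X X X X X X X
XXXXXXXXXXXXXXXX
X               X
XX              XX
X X             X X
XXXX            XXXX
X   X           X   X
XX  XX          XX  XX
X X X X         X X X X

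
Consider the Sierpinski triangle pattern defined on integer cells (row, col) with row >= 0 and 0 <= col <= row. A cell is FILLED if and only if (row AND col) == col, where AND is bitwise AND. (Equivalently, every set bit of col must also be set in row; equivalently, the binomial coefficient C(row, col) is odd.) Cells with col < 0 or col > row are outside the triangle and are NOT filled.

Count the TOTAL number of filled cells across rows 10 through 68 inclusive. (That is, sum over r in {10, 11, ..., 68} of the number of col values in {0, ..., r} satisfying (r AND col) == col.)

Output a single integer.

Answer: 718

Derivation:
r10=1010 pc2: +4 =4
r11=1011 pc3: +8 =12
r12=1100 pc2: +4 =16
r13=1101 pc3: +8 =24
r14=1110 pc3: +8 =32
r15=1111 pc4: +16 =48
r16=10000 pc1: +2 =50
r17=10001 pc2: +4 =54
r18=10010 pc2: +4 =58
r19=10011 pc3: +8 =66
r20=10100 pc2: +4 =70
r21=10101 pc3: +8 =78
r22=10110 pc3: +8 =86
r23=10111 pc4: +16 =102
r24=11000 pc2: +4 =106
r25=11001 pc3: +8 =114
r26=11010 pc3: +8 =122
r27=11011 pc4: +16 =138
r28=11100 pc3: +8 =146
r29=11101 pc4: +16 =162
r30=11110 pc4: +16 =178
r31=11111 pc5: +32 =210
r32=100000 pc1: +2 =212
r33=100001 pc2: +4 =216
r34=100010 pc2: +4 =220
r35=100011 pc3: +8 =228
r36=100100 pc2: +4 =232
r37=100101 pc3: +8 =240
r38=100110 pc3: +8 =248
r39=100111 pc4: +16 =264
r40=101000 pc2: +4 =268
r41=101001 pc3: +8 =276
r42=101010 pc3: +8 =284
r43=101011 pc4: +16 =300
r44=101100 pc3: +8 =308
r45=101101 pc4: +16 =324
r46=101110 pc4: +16 =340
r47=101111 pc5: +32 =372
r48=110000 pc2: +4 =376
r49=110001 pc3: +8 =384
r50=110010 pc3: +8 =392
r51=110011 pc4: +16 =408
r52=110100 pc3: +8 =416
r53=110101 pc4: +16 =432
r54=110110 pc4: +16 =448
r55=110111 pc5: +32 =480
r56=111000 pc3: +8 =488
r57=111001 pc4: +16 =504
r58=111010 pc4: +16 =520
r59=111011 pc5: +32 =552
r60=111100 pc4: +16 =568
r61=111101 pc5: +32 =600
r62=111110 pc5: +32 =632
r63=111111 pc6: +64 =696
r64=1000000 pc1: +2 =698
r65=1000001 pc2: +4 =702
r66=1000010 pc2: +4 =706
r67=1000011 pc3: +8 =714
r68=1000100 pc2: +4 =718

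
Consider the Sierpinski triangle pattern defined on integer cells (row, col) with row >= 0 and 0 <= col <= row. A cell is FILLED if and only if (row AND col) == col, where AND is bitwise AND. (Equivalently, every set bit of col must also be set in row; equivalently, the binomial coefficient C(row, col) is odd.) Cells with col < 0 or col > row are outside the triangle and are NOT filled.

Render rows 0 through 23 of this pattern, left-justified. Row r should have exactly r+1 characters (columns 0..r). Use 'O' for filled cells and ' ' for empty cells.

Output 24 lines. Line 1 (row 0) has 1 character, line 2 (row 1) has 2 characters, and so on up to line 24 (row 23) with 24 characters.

r0=0: O
r1=1: OO
r2=10: O O
r3=11: OOOO
r4=100: O   O
r5=101: OO  OO
r6=110: O O O O
r7=111: OOOOOOOO
r8=1000: O       O
r9=1001: OO      OO
r10=1010: O O     O O
r11=1011: OOOO    OOOO
r12=1100: O   O   O   O
r13=1101: OO  OO  OO  OO
r14=1110: O O O O O O O O
r15=1111: OOOOOOOOOOOOOOOO
r16=10000: O               O
r17=10001: OO              OO
r18=10010: O O             O O
r19=10011: OOOO            OOOO
r20=10100: O   O           O   O
r21=10101: OO  OO          OO  OO
r22=10110: O O O O         O O O O
r23=10111: OOOOOOOO        OOOOOOOO

Answer: O
OO
O O
OOOO
O   O
OO  OO
O O O O
OOOOOOOO
O       O
OO      OO
O O     O O
OOOO    OOOO
O   O   O   O
OO  OO  OO  OO
O O O O O O O O
OOOOOOOOOOOOOOOO
O               O
OO              OO
O O             O O
OOOO            OOOO
O   O           O   O
OO  OO          OO  OO
O O O O         O O O O
OOOOOOOO        OOOOOOOO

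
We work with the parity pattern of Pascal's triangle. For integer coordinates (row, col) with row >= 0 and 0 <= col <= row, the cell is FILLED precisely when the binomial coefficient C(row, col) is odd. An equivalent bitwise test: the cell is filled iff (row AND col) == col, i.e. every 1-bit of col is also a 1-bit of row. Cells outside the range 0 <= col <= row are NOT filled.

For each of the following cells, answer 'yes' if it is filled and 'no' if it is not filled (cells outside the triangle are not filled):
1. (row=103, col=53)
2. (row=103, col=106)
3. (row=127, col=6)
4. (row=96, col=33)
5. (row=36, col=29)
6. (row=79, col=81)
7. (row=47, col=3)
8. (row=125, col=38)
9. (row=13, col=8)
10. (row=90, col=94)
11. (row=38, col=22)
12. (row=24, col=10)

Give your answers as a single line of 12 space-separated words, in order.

Answer: no no yes no no no yes no yes no no no

Derivation:
(103,53): row=0b1100111, col=0b110101, row AND col = 0b100101 = 37; 37 != 53 -> empty
(103,106): col outside [0, 103] -> not filled
(127,6): row=0b1111111, col=0b110, row AND col = 0b110 = 6; 6 == 6 -> filled
(96,33): row=0b1100000, col=0b100001, row AND col = 0b100000 = 32; 32 != 33 -> empty
(36,29): row=0b100100, col=0b11101, row AND col = 0b100 = 4; 4 != 29 -> empty
(79,81): col outside [0, 79] -> not filled
(47,3): row=0b101111, col=0b11, row AND col = 0b11 = 3; 3 == 3 -> filled
(125,38): row=0b1111101, col=0b100110, row AND col = 0b100100 = 36; 36 != 38 -> empty
(13,8): row=0b1101, col=0b1000, row AND col = 0b1000 = 8; 8 == 8 -> filled
(90,94): col outside [0, 90] -> not filled
(38,22): row=0b100110, col=0b10110, row AND col = 0b110 = 6; 6 != 22 -> empty
(24,10): row=0b11000, col=0b1010, row AND col = 0b1000 = 8; 8 != 10 -> empty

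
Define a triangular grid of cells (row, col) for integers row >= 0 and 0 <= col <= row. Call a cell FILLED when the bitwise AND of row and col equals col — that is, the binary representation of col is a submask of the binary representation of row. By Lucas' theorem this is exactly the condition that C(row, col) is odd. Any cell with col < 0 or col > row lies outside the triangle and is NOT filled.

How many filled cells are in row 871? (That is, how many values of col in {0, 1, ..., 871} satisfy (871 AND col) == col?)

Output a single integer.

Answer: 128

Derivation:
871 in binary = 1101100111
popcount(871) = number of 1-bits in 1101100111 = 7
A col c satisfies (871 AND c) == c iff every set bit of c is also set in 871; each of the 7 set bits of 871 can independently be on or off in c.
count = 2^7 = 128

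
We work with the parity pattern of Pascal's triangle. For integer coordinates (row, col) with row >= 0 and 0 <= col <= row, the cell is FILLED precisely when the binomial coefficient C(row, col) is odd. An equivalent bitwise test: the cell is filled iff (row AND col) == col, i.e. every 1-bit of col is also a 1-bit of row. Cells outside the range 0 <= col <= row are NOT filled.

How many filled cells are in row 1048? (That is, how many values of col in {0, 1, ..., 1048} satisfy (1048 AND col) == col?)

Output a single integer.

Answer: 8

Derivation:
1048 in binary = 10000011000
popcount(1048) = number of 1-bits in 10000011000 = 3
A col c satisfies (1048 AND c) == c iff every set bit of c is also set in 1048; each of the 3 set bits of 1048 can independently be on or off in c.
count = 2^3 = 8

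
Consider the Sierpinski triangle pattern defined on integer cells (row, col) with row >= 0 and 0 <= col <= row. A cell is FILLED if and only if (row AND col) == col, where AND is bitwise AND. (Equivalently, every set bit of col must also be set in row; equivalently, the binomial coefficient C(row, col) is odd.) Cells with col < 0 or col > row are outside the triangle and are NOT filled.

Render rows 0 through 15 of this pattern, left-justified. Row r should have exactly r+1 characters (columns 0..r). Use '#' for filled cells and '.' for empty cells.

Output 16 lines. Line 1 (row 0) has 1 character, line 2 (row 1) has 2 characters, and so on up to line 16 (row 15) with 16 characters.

r0=0: #
r1=1: ##
r2=10: #.#
r3=11: ####
r4=100: #...#
r5=101: ##..##
r6=110: #.#.#.#
r7=111: ########
r8=1000: #.......#
r9=1001: ##......##
r10=1010: #.#.....#.#
r11=1011: ####....####
r12=1100: #...#...#...#
r13=1101: ##..##..##..##
r14=1110: #.#.#.#.#.#.#.#
r15=1111: ################

Answer: #
##
#.#
####
#...#
##..##
#.#.#.#
########
#.......#
##......##
#.#.....#.#
####....####
#...#...#...#
##..##..##..##
#.#.#.#.#.#.#.#
################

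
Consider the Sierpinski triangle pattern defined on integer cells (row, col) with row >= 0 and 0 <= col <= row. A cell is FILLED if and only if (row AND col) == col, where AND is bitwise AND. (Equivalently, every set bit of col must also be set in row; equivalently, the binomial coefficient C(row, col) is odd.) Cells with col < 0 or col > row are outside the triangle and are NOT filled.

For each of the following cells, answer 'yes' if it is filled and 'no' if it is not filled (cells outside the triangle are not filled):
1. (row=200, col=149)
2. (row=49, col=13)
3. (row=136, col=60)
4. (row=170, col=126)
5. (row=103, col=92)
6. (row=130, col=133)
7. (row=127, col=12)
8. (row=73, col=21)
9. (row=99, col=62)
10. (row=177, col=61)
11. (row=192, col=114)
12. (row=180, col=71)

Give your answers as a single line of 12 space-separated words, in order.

(200,149): row=0b11001000, col=0b10010101, row AND col = 0b10000000 = 128; 128 != 149 -> empty
(49,13): row=0b110001, col=0b1101, row AND col = 0b1 = 1; 1 != 13 -> empty
(136,60): row=0b10001000, col=0b111100, row AND col = 0b1000 = 8; 8 != 60 -> empty
(170,126): row=0b10101010, col=0b1111110, row AND col = 0b101010 = 42; 42 != 126 -> empty
(103,92): row=0b1100111, col=0b1011100, row AND col = 0b1000100 = 68; 68 != 92 -> empty
(130,133): col outside [0, 130] -> not filled
(127,12): row=0b1111111, col=0b1100, row AND col = 0b1100 = 12; 12 == 12 -> filled
(73,21): row=0b1001001, col=0b10101, row AND col = 0b1 = 1; 1 != 21 -> empty
(99,62): row=0b1100011, col=0b111110, row AND col = 0b100010 = 34; 34 != 62 -> empty
(177,61): row=0b10110001, col=0b111101, row AND col = 0b110001 = 49; 49 != 61 -> empty
(192,114): row=0b11000000, col=0b1110010, row AND col = 0b1000000 = 64; 64 != 114 -> empty
(180,71): row=0b10110100, col=0b1000111, row AND col = 0b100 = 4; 4 != 71 -> empty

Answer: no no no no no no yes no no no no no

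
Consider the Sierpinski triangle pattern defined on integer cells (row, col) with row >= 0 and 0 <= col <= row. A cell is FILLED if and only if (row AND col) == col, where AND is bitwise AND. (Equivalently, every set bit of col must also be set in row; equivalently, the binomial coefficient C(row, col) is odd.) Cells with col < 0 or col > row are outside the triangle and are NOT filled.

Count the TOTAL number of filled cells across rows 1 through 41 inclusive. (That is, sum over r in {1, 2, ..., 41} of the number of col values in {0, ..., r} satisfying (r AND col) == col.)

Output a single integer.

r1=1 pc1: +2 =2
r2=10 pc1: +2 =4
r3=11 pc2: +4 =8
r4=100 pc1: +2 =10
r5=101 pc2: +4 =14
r6=110 pc2: +4 =18
r7=111 pc3: +8 =26
r8=1000 pc1: +2 =28
r9=1001 pc2: +4 =32
r10=1010 pc2: +4 =36
r11=1011 pc3: +8 =44
r12=1100 pc2: +4 =48
r13=1101 pc3: +8 =56
r14=1110 pc3: +8 =64
r15=1111 pc4: +16 =80
r16=10000 pc1: +2 =82
r17=10001 pc2: +4 =86
r18=10010 pc2: +4 =90
r19=10011 pc3: +8 =98
r20=10100 pc2: +4 =102
r21=10101 pc3: +8 =110
r22=10110 pc3: +8 =118
r23=10111 pc4: +16 =134
r24=11000 pc2: +4 =138
r25=11001 pc3: +8 =146
r26=11010 pc3: +8 =154
r27=11011 pc4: +16 =170
r28=11100 pc3: +8 =178
r29=11101 pc4: +16 =194
r30=11110 pc4: +16 =210
r31=11111 pc5: +32 =242
r32=100000 pc1: +2 =244
r33=100001 pc2: +4 =248
r34=100010 pc2: +4 =252
r35=100011 pc3: +8 =260
r36=100100 pc2: +4 =264
r37=100101 pc3: +8 =272
r38=100110 pc3: +8 =280
r39=100111 pc4: +16 =296
r40=101000 pc2: +4 =300
r41=101001 pc3: +8 =308

Answer: 308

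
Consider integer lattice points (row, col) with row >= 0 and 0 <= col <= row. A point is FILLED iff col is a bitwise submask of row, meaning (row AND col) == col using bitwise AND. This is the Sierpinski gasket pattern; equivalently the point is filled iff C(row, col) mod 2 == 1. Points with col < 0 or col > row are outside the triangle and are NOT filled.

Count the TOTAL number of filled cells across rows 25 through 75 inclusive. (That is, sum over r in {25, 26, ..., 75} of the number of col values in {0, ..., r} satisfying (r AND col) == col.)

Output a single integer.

r25=11001 pc3: +8 =8
r26=11010 pc3: +8 =16
r27=11011 pc4: +16 =32
r28=11100 pc3: +8 =40
r29=11101 pc4: +16 =56
r30=11110 pc4: +16 =72
r31=11111 pc5: +32 =104
r32=100000 pc1: +2 =106
r33=100001 pc2: +4 =110
r34=100010 pc2: +4 =114
r35=100011 pc3: +8 =122
r36=100100 pc2: +4 =126
r37=100101 pc3: +8 =134
r38=100110 pc3: +8 =142
r39=100111 pc4: +16 =158
r40=101000 pc2: +4 =162
r41=101001 pc3: +8 =170
r42=101010 pc3: +8 =178
r43=101011 pc4: +16 =194
r44=101100 pc3: +8 =202
r45=101101 pc4: +16 =218
r46=101110 pc4: +16 =234
r47=101111 pc5: +32 =266
r48=110000 pc2: +4 =270
r49=110001 pc3: +8 =278
r50=110010 pc3: +8 =286
r51=110011 pc4: +16 =302
r52=110100 pc3: +8 =310
r53=110101 pc4: +16 =326
r54=110110 pc4: +16 =342
r55=110111 pc5: +32 =374
r56=111000 pc3: +8 =382
r57=111001 pc4: +16 =398
r58=111010 pc4: +16 =414
r59=111011 pc5: +32 =446
r60=111100 pc4: +16 =462
r61=111101 pc5: +32 =494
r62=111110 pc5: +32 =526
r63=111111 pc6: +64 =590
r64=1000000 pc1: +2 =592
r65=1000001 pc2: +4 =596
r66=1000010 pc2: +4 =600
r67=1000011 pc3: +8 =608
r68=1000100 pc2: +4 =612
r69=1000101 pc3: +8 =620
r70=1000110 pc3: +8 =628
r71=1000111 pc4: +16 =644
r72=1001000 pc2: +4 =648
r73=1001001 pc3: +8 =656
r74=1001010 pc3: +8 =664
r75=1001011 pc4: +16 =680

Answer: 680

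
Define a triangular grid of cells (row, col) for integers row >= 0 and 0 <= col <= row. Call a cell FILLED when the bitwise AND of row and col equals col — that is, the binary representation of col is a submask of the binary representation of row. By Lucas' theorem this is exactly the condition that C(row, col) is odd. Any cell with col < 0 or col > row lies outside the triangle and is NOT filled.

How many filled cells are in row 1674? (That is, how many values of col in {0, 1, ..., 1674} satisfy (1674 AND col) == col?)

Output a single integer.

1674 in binary = 11010001010
popcount(1674) = number of 1-bits in 11010001010 = 5
A col c satisfies (1674 AND c) == c iff every set bit of c is also set in 1674; each of the 5 set bits of 1674 can independently be on or off in c.
count = 2^5 = 32

Answer: 32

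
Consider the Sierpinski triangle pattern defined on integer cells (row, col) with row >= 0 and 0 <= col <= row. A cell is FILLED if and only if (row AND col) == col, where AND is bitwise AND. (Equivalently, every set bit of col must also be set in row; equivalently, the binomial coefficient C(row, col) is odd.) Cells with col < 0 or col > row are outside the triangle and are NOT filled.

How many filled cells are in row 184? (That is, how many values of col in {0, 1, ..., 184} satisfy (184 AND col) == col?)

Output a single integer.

184 in binary = 10111000
popcount(184) = number of 1-bits in 10111000 = 4
A col c satisfies (184 AND c) == c iff every set bit of c is also set in 184; each of the 4 set bits of 184 can independently be on or off in c.
count = 2^4 = 16

Answer: 16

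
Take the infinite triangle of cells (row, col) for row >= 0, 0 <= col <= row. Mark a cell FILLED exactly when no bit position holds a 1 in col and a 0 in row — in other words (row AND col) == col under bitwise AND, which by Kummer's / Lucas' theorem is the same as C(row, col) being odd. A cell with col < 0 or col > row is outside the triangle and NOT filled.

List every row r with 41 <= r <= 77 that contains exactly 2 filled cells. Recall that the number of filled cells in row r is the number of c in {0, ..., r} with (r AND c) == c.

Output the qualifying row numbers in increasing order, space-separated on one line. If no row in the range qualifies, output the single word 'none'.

Row r has 2^popcount(r) filled cells, so we need popcount(r) = log2(2) = 1.
Scan r = 41..77 and keep those with exactly 1 one-bits:
r=41=101001 popcount=3 -> skip
r=42=101010 popcount=3 -> skip
r=43=101011 popcount=4 -> skip
r=44=101100 popcount=3 -> skip
r=45=101101 popcount=4 -> skip
r=46=101110 popcount=4 -> skip
r=47=101111 popcount=5 -> skip
r=48=110000 popcount=2 -> skip
r=49=110001 popcount=3 -> skip
r=50=110010 popcount=3 -> skip
r=51=110011 popcount=4 -> skip
r=52=110100 popcount=3 -> skip
r=53=110101 popcount=4 -> skip
r=54=110110 popcount=4 -> skip
r=55=110111 popcount=5 -> skip
r=56=111000 popcount=3 -> skip
r=57=111001 popcount=4 -> skip
r=58=111010 popcount=4 -> skip
r=59=111011 popcount=5 -> skip
r=60=111100 popcount=4 -> skip
r=61=111101 popcount=5 -> skip
r=62=111110 popcount=5 -> skip
r=63=111111 popcount=6 -> skip
r=64=1000000 popcount=1 -> KEEP
r=65=1000001 popcount=2 -> skip
r=66=1000010 popcount=2 -> skip
r=67=1000011 popcount=3 -> skip
r=68=1000100 popcount=2 -> skip
r=69=1000101 popcount=3 -> skip
r=70=1000110 popcount=3 -> skip
r=71=1000111 popcount=4 -> skip
r=72=1001000 popcount=2 -> skip
r=73=1001001 popcount=3 -> skip
r=74=1001010 popcount=3 -> skip
r=75=1001011 popcount=4 -> skip
r=76=1001100 popcount=3 -> skip
r=77=1001101 popcount=4 -> skip
Kept rows: 64

Answer: 64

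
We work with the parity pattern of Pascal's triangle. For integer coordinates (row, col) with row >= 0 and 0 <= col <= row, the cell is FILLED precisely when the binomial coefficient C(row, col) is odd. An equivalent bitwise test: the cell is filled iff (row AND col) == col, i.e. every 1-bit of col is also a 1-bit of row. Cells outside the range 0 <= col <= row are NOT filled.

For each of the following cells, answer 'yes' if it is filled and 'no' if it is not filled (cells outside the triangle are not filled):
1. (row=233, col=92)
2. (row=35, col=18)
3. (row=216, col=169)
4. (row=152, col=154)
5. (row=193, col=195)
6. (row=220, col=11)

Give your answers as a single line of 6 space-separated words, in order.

Answer: no no no no no no

Derivation:
(233,92): row=0b11101001, col=0b1011100, row AND col = 0b1001000 = 72; 72 != 92 -> empty
(35,18): row=0b100011, col=0b10010, row AND col = 0b10 = 2; 2 != 18 -> empty
(216,169): row=0b11011000, col=0b10101001, row AND col = 0b10001000 = 136; 136 != 169 -> empty
(152,154): col outside [0, 152] -> not filled
(193,195): col outside [0, 193] -> not filled
(220,11): row=0b11011100, col=0b1011, row AND col = 0b1000 = 8; 8 != 11 -> empty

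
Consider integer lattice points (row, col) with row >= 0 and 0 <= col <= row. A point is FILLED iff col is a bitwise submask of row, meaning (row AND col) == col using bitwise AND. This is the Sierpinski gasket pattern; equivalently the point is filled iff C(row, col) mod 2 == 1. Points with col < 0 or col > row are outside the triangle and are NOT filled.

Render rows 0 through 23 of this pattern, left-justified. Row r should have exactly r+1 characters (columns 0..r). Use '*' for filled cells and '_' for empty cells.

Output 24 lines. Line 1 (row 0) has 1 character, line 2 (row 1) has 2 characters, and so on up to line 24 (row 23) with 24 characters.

r0=0: *
r1=1: **
r2=10: *_*
r3=11: ****
r4=100: *___*
r5=101: **__**
r6=110: *_*_*_*
r7=111: ********
r8=1000: *_______*
r9=1001: **______**
r10=1010: *_*_____*_*
r11=1011: ****____****
r12=1100: *___*___*___*
r13=1101: **__**__**__**
r14=1110: *_*_*_*_*_*_*_*
r15=1111: ****************
r16=10000: *_______________*
r17=10001: **______________**
r18=10010: *_*_____________*_*
r19=10011: ****____________****
r20=10100: *___*___________*___*
r21=10101: **__**__________**__**
r22=10110: *_*_*_*_________*_*_*_*
r23=10111: ********________********

Answer: *
**
*_*
****
*___*
**__**
*_*_*_*
********
*_______*
**______**
*_*_____*_*
****____****
*___*___*___*
**__**__**__**
*_*_*_*_*_*_*_*
****************
*_______________*
**______________**
*_*_____________*_*
****____________****
*___*___________*___*
**__**__________**__**
*_*_*_*_________*_*_*_*
********________********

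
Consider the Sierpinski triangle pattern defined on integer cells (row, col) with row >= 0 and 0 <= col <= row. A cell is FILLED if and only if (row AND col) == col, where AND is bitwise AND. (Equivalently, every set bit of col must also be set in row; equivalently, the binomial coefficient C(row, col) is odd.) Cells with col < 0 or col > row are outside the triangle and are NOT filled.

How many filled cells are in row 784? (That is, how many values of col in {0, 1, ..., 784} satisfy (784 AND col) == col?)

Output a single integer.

Answer: 8

Derivation:
784 in binary = 1100010000
popcount(784) = number of 1-bits in 1100010000 = 3
A col c satisfies (784 AND c) == c iff every set bit of c is also set in 784; each of the 3 set bits of 784 can independently be on or off in c.
count = 2^3 = 8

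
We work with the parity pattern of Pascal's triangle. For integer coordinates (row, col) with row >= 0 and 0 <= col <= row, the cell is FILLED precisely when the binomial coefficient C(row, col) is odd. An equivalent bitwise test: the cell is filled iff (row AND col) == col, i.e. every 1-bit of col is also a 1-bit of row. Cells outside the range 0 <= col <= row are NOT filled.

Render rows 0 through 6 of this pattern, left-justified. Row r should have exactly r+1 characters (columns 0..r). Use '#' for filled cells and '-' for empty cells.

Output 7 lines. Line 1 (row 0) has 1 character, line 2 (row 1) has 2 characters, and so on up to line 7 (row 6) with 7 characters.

Answer: #
##
#-#
####
#---#
##--##
#-#-#-#

Derivation:
r0=0: #
r1=1: ##
r2=10: #-#
r3=11: ####
r4=100: #---#
r5=101: ##--##
r6=110: #-#-#-#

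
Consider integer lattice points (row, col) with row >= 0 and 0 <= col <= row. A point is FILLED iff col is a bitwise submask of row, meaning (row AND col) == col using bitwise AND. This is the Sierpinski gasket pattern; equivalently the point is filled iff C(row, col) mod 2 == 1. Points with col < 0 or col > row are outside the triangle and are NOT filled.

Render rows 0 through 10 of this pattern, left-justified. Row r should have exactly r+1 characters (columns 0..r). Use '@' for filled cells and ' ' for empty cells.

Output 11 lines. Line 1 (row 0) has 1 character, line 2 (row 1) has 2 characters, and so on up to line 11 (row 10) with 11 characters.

Answer: @
@@
@ @
@@@@
@   @
@@  @@
@ @ @ @
@@@@@@@@
@       @
@@      @@
@ @     @ @

Derivation:
r0=0: @
r1=1: @@
r2=10: @ @
r3=11: @@@@
r4=100: @   @
r5=101: @@  @@
r6=110: @ @ @ @
r7=111: @@@@@@@@
r8=1000: @       @
r9=1001: @@      @@
r10=1010: @ @     @ @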